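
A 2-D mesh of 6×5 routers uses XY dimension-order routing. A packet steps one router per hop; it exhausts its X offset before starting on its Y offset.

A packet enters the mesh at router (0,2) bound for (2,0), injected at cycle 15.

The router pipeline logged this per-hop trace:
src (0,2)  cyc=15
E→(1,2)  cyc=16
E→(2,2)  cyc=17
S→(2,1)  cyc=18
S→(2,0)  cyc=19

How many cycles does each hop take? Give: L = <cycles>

Δcyc across hop 0→1: 16 − 15 = 1.
Each hop adds L, hence L = 1.

L = 1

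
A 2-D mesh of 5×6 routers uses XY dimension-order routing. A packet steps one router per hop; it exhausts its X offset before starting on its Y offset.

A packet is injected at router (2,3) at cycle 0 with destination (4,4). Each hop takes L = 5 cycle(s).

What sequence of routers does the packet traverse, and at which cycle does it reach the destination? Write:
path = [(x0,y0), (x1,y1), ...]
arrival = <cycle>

path = [(2,3), (3,3), (4,3), (4,4)]
arrival = 15

[0] x=2 y=3 t=0
[1] x=3 y=3 t=5 →E
[2] x=4 y=3 t=10 →E
[3] x=4 y=4 t=15 →N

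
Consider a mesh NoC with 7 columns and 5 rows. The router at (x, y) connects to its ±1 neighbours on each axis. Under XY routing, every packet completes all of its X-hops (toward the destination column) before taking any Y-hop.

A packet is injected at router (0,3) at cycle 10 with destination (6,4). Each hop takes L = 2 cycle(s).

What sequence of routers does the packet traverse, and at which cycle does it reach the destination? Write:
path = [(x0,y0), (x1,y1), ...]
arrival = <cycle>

path = [(0,3), (1,3), (2,3), (3,3), (4,3), (5,3), (6,3), (6,4)]
arrival = 24

hop 0: (0,3) @ cyc 10
hop 1: (1,3) @ cyc 12  [E]
hop 2: (2,3) @ cyc 14  [E]
hop 3: (3,3) @ cyc 16  [E]
hop 4: (4,3) @ cyc 18  [E]
hop 5: (5,3) @ cyc 20  [E]
hop 6: (6,3) @ cyc 22  [E]
hop 7: (6,4) @ cyc 24  [N]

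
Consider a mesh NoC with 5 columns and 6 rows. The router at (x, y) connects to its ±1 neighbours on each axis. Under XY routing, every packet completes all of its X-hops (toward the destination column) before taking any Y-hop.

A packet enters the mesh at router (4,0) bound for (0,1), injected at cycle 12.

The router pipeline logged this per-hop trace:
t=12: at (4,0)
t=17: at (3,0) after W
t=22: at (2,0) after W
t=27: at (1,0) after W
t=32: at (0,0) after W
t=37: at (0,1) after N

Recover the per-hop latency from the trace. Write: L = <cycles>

L = 5

From hop 0 (12) to hop 1 (17): +5 cycles.
Per-hop latency L = Δcyc = 5.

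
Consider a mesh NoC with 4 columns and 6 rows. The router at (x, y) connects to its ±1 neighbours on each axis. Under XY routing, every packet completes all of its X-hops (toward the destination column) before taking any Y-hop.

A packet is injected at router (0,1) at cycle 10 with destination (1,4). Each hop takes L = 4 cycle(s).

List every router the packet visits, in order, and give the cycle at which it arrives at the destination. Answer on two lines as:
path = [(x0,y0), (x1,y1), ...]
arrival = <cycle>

[0] x=0 y=1 t=10
[1] x=1 y=1 t=14 →E
[2] x=1 y=2 t=18 →N
[3] x=1 y=3 t=22 →N
[4] x=1 y=4 t=26 →N

path = [(0,1), (1,1), (1,2), (1,3), (1,4)]
arrival = 26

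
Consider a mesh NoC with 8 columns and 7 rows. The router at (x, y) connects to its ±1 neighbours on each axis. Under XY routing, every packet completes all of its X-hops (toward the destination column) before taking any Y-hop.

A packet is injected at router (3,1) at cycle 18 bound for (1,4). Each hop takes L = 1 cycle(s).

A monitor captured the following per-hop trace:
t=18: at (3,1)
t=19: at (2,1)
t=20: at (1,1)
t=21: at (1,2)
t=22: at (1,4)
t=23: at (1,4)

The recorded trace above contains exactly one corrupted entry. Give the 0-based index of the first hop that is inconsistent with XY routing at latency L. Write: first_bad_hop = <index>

first_bad_hop = 4

[1] (-1,+0) / 1c ⇒ ok
[2] (-1,+0) / 1c ⇒ ok
[3] (+0,+1) / 1c ⇒ ok
[4] (+0,+2) / 1c ⇒ BAD: non-unit step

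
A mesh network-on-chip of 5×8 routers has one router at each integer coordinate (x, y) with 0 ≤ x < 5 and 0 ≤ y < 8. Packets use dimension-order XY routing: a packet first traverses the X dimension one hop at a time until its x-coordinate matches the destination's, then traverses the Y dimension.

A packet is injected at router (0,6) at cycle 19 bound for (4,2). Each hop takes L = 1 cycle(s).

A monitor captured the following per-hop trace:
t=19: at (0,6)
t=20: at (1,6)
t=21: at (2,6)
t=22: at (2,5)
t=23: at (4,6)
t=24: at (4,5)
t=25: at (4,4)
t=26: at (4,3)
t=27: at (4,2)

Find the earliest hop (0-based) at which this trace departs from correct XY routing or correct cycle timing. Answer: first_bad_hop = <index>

first_bad_hop = 3

[1] (+1,+0) / 1c ⇒ ok
[2] (+1,+0) / 1c ⇒ ok
[3] (+0,-1) / 1c ⇒ BAD: Y-move but x=2≠4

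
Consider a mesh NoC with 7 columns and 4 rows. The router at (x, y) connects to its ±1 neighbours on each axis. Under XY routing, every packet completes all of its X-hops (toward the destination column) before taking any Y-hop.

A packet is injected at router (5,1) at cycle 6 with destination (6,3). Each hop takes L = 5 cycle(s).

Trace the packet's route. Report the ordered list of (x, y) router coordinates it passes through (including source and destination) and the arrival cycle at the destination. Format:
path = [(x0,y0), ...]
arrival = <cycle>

path = [(5,1), (6,1), (6,2), (6,3)]
arrival = 21

  0. router=(5,1) cycle=6 (inject)
  1. router=(6,1) cycle=11 dir=E
  2. router=(6,2) cycle=16 dir=N
  3. router=(6,3) cycle=21 dir=N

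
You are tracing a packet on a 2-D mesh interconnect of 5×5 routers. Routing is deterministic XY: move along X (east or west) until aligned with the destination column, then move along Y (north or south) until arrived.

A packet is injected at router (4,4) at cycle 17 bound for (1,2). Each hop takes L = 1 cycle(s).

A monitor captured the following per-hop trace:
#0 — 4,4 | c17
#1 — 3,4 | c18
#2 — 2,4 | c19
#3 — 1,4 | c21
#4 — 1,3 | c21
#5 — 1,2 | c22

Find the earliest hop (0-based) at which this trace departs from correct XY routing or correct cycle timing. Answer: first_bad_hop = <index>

check 1→ d=(-1,0) cyc+1: ok
check 2→ d=(-1,0) cyc+1: ok
check 3→ d=(-1,0) cyc+2: BAD: Δcyc=2≠L

first_bad_hop = 3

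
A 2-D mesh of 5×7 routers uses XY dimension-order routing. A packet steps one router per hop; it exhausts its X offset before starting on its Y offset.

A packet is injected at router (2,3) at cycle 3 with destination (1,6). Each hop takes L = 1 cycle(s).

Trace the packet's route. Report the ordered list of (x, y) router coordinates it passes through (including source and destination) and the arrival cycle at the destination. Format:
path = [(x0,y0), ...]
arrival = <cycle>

  0. router=(2,3) cycle=3 (inject)
  1. router=(1,3) cycle=4 dir=W
  2. router=(1,4) cycle=5 dir=N
  3. router=(1,5) cycle=6 dir=N
  4. router=(1,6) cycle=7 dir=N

path = [(2,3), (1,3), (1,4), (1,5), (1,6)]
arrival = 7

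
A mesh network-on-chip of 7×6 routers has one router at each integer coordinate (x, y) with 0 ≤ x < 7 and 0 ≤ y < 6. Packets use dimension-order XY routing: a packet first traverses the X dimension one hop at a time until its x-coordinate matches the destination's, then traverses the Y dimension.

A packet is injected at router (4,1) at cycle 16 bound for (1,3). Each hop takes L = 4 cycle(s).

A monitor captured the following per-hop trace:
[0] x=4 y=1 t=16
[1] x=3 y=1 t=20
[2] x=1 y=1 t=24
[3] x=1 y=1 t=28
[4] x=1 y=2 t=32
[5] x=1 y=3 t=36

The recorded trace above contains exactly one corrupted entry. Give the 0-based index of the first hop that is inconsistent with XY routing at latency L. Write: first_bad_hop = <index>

  1: Δx=-1 Δy=+0 Δt=4 [ok]
  2: Δx=-2 Δy=+0 Δt=4 [BAD: non-unit step]

first_bad_hop = 2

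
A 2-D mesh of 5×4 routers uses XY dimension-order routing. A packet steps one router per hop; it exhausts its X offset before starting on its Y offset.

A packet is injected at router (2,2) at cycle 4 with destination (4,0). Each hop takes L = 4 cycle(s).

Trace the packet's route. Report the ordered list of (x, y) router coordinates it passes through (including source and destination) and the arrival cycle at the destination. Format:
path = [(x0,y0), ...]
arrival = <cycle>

#0 — 2,2 | c4
#1 — 3,2 | c8 | E
#2 — 4,2 | c12 | E
#3 — 4,1 | c16 | S
#4 — 4,0 | c20 | S

path = [(2,2), (3,2), (4,2), (4,1), (4,0)]
arrival = 20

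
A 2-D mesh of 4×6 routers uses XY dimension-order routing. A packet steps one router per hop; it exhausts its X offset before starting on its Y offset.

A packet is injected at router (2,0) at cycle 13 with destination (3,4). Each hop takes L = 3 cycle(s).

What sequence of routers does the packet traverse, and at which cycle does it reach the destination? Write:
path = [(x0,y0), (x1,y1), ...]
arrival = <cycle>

path = [(2,0), (3,0), (3,1), (3,2), (3,3), (3,4)]
arrival = 28

  0. router=(2,0) cycle=13 (inject)
  1. router=(3,0) cycle=16 dir=E
  2. router=(3,1) cycle=19 dir=N
  3. router=(3,2) cycle=22 dir=N
  4. router=(3,3) cycle=25 dir=N
  5. router=(3,4) cycle=28 dir=N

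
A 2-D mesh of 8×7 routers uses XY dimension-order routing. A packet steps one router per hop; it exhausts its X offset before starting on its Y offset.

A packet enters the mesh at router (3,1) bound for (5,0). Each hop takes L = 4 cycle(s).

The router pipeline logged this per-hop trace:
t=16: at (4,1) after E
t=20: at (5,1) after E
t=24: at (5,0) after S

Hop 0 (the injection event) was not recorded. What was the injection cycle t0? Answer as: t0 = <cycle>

t0 = 12

At hop 1 the cycle is 16; in general cyc_k = t0 + kL.
So t0 = 16 − 1·4 = 12.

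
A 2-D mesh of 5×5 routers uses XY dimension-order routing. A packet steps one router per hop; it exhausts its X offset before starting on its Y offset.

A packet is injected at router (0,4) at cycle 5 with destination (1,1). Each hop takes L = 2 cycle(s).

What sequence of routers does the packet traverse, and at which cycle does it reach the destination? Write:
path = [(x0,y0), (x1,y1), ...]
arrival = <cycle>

path = [(0,4), (1,4), (1,3), (1,2), (1,1)]
arrival = 13

t=5: at (0,4)
t=7: at (1,4) after E
t=9: at (1,3) after S
t=11: at (1,2) after S
t=13: at (1,1) after S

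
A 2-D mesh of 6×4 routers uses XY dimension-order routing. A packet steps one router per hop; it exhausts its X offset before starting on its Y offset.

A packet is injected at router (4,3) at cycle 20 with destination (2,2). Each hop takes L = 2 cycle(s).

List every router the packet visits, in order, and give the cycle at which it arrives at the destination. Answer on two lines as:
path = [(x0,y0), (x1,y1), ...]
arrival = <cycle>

t=20: at (4,3)
t=22: at (3,3) after W
t=24: at (2,3) after W
t=26: at (2,2) after S

path = [(4,3), (3,3), (2,3), (2,2)]
arrival = 26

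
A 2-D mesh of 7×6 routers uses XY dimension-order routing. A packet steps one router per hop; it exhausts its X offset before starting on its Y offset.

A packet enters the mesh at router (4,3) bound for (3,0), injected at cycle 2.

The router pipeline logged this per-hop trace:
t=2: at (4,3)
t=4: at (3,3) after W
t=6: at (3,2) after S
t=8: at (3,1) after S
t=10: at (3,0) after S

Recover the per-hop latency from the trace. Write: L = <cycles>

L = 2

From hop 0 (2) to hop 1 (4): +2 cycles.
Per-hop latency L = Δcyc = 2.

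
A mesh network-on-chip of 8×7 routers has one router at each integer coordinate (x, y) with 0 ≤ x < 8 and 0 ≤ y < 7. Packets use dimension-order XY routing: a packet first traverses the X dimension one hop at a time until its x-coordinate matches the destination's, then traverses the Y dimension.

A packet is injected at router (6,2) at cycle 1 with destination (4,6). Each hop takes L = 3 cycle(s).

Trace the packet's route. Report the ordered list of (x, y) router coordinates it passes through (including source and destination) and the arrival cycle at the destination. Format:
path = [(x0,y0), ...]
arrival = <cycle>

path = [(6,2), (5,2), (4,2), (4,3), (4,4), (4,5), (4,6)]
arrival = 19

hop 0: (6,2) @ cyc 1
hop 1: (5,2) @ cyc 4  [W]
hop 2: (4,2) @ cyc 7  [W]
hop 3: (4,3) @ cyc 10  [N]
hop 4: (4,4) @ cyc 13  [N]
hop 5: (4,5) @ cyc 16  [N]
hop 6: (4,6) @ cyc 19  [N]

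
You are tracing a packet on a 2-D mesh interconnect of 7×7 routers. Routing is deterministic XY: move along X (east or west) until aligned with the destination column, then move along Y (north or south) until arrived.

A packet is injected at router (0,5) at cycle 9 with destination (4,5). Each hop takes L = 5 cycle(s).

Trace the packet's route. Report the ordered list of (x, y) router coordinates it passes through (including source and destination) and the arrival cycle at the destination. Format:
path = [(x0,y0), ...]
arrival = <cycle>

path = [(0,5), (1,5), (2,5), (3,5), (4,5)]
arrival = 29

#0 — 0,5 | c9
#1 — 1,5 | c14 | E
#2 — 2,5 | c19 | E
#3 — 3,5 | c24 | E
#4 — 4,5 | c29 | E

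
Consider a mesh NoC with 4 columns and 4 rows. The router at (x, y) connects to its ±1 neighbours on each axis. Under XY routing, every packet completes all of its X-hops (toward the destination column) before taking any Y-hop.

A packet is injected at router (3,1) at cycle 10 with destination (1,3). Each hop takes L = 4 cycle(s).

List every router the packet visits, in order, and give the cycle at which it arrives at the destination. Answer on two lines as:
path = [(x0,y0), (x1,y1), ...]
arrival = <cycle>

src (3,1)  cyc=10
W→(2,1)  cyc=14
W→(1,1)  cyc=18
N→(1,2)  cyc=22
N→(1,3)  cyc=26

path = [(3,1), (2,1), (1,1), (1,2), (1,3)]
arrival = 26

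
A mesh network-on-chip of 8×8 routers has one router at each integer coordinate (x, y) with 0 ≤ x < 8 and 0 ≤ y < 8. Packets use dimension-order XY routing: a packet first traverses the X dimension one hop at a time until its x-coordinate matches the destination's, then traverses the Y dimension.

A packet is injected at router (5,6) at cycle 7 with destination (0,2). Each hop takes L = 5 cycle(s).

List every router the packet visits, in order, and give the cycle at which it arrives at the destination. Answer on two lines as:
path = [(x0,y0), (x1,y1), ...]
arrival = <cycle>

  0. router=(5,6) cycle=7 (inject)
  1. router=(4,6) cycle=12 dir=W
  2. router=(3,6) cycle=17 dir=W
  3. router=(2,6) cycle=22 dir=W
  4. router=(1,6) cycle=27 dir=W
  5. router=(0,6) cycle=32 dir=W
  6. router=(0,5) cycle=37 dir=S
  7. router=(0,4) cycle=42 dir=S
  8. router=(0,3) cycle=47 dir=S
  9. router=(0,2) cycle=52 dir=S

path = [(5,6), (4,6), (3,6), (2,6), (1,6), (0,6), (0,5), (0,4), (0,3), (0,2)]
arrival = 52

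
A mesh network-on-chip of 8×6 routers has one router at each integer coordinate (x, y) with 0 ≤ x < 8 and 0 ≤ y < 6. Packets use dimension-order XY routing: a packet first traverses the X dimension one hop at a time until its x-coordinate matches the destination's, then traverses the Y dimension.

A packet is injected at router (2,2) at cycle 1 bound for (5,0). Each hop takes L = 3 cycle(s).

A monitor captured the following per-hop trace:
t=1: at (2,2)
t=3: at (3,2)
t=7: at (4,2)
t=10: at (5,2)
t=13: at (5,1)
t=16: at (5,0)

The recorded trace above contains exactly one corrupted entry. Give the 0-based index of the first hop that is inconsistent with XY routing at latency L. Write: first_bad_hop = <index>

first_bad_hop = 1

  1: Δx=+1 Δy=+0 Δt=2 [BAD: Δcyc=2≠L]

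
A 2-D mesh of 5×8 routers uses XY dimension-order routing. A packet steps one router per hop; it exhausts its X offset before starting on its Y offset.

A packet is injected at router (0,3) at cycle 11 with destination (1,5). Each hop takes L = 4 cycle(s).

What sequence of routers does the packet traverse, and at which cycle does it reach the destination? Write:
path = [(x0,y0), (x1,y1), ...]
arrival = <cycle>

path = [(0,3), (1,3), (1,4), (1,5)]
arrival = 23

t=11: at (0,3)
t=15: at (1,3) after E
t=19: at (1,4) after N
t=23: at (1,5) after N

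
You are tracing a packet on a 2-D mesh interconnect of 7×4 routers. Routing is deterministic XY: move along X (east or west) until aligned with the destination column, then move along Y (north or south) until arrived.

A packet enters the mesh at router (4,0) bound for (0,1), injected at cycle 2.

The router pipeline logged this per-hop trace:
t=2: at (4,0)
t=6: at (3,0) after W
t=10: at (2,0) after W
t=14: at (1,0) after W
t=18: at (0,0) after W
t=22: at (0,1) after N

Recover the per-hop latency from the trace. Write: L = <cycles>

cyc[1] − cyc[0] = 6 − 2 = 4.
Each hop adds L, hence L = 4.

L = 4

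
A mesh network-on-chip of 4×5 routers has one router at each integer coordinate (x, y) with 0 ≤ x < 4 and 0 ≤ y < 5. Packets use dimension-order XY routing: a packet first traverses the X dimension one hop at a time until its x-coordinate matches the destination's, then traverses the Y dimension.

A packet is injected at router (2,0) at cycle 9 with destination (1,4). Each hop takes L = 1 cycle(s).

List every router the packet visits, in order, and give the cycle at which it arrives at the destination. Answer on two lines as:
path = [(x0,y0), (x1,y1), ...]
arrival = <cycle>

path = [(2,0), (1,0), (1,1), (1,2), (1,3), (1,4)]
arrival = 14

  0. router=(2,0) cycle=9 (inject)
  1. router=(1,0) cycle=10 dir=W
  2. router=(1,1) cycle=11 dir=N
  3. router=(1,2) cycle=12 dir=N
  4. router=(1,3) cycle=13 dir=N
  5. router=(1,4) cycle=14 dir=N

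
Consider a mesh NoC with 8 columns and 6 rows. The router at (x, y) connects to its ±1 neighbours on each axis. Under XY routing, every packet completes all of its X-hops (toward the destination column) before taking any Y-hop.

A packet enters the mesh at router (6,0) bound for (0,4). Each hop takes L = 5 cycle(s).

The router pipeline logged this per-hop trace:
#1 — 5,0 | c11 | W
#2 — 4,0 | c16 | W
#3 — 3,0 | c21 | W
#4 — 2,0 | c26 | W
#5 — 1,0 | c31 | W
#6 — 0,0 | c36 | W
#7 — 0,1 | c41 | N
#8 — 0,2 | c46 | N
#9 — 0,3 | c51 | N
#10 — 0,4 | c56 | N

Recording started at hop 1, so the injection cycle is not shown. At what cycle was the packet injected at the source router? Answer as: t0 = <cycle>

t0 = 6

Hop 1 reached at cycle 11; hop k is at t0 + k·L.
So t0 = 11 − 1·5 = 6.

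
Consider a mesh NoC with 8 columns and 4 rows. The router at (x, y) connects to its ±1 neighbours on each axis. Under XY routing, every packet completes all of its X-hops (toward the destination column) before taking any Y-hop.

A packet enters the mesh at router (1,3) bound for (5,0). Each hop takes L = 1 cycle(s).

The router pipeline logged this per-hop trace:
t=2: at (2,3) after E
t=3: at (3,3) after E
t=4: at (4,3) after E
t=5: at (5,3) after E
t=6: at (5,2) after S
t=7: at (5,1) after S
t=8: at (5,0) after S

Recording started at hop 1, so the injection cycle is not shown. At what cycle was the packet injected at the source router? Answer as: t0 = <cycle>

t0 = 1

cyc[1] = 2 and cyc[k] = t0 + k·L for every k.
So t0 = 2 − 1·1 = 1.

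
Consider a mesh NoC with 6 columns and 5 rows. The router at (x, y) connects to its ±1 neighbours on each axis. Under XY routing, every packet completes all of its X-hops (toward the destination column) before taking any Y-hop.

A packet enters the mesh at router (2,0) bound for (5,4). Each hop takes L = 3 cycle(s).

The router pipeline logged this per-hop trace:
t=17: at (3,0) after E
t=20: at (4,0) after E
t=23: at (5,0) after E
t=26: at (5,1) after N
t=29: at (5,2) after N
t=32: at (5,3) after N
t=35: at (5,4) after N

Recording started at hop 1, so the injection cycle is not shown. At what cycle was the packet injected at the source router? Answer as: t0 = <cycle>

At hop 1 the cycle is 17; in general cyc_k = t0 + kL.
Therefore t0 = 17 − L = 14.

t0 = 14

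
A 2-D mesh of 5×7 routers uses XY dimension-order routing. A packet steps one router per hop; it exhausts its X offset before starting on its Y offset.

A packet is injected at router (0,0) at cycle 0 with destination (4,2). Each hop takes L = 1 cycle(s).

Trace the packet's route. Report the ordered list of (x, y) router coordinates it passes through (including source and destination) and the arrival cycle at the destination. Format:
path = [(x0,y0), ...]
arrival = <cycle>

path = [(0,0), (1,0), (2,0), (3,0), (4,0), (4,1), (4,2)]
arrival = 6

[0] x=0 y=0 t=0
[1] x=1 y=0 t=1 →E
[2] x=2 y=0 t=2 →E
[3] x=3 y=0 t=3 →E
[4] x=4 y=0 t=4 →E
[5] x=4 y=1 t=5 →N
[6] x=4 y=2 t=6 →N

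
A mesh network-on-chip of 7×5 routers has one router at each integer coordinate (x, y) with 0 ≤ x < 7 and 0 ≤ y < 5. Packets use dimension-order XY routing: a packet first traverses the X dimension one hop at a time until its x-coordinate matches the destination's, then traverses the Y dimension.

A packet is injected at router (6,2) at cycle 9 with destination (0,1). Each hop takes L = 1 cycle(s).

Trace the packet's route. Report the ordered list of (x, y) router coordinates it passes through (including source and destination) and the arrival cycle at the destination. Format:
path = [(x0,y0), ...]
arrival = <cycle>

path = [(6,2), (5,2), (4,2), (3,2), (2,2), (1,2), (0,2), (0,1)]
arrival = 16

hop 0: (6,2) @ cyc 9
hop 1: (5,2) @ cyc 10  [W]
hop 2: (4,2) @ cyc 11  [W]
hop 3: (3,2) @ cyc 12  [W]
hop 4: (2,2) @ cyc 13  [W]
hop 5: (1,2) @ cyc 14  [W]
hop 6: (0,2) @ cyc 15  [W]
hop 7: (0,1) @ cyc 16  [S]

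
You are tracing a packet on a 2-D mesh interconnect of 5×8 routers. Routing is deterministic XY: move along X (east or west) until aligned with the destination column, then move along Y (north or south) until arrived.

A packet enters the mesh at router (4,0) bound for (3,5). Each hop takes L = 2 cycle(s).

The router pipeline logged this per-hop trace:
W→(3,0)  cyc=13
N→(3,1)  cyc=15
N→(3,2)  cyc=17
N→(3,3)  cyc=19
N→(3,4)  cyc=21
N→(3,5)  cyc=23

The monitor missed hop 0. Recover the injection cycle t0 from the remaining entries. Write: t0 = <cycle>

t0 = 11

At hop 1 the cycle is 13; in general cyc_k = t0 + kL.
t0 = cyc[1] − L = 13 − 2 = 11.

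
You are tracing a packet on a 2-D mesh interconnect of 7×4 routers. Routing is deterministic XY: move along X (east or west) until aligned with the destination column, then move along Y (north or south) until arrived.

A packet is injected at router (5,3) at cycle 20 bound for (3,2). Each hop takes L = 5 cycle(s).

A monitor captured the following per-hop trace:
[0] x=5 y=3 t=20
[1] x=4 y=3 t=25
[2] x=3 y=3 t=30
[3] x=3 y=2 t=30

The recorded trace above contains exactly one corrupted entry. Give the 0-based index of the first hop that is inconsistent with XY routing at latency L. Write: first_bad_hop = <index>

[1] (-1,+0) / 5c ⇒ ok
[2] (-1,+0) / 5c ⇒ ok
[3] (+0,-1) / 0c ⇒ BAD: Δcyc=0≠L

first_bad_hop = 3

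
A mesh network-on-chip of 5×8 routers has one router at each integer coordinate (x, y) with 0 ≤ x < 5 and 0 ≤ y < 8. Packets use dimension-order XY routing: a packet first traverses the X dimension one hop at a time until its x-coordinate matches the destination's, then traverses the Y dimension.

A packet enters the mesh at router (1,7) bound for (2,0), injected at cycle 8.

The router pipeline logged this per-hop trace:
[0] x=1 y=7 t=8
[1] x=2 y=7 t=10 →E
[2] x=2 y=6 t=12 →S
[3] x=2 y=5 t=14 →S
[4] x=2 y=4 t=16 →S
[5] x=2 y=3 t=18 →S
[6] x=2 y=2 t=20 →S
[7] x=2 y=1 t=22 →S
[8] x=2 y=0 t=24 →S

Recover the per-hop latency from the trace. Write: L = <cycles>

cyc[1] − cyc[0] = 10 − 8 = 2.
That increment is L by definition: L = 2.

L = 2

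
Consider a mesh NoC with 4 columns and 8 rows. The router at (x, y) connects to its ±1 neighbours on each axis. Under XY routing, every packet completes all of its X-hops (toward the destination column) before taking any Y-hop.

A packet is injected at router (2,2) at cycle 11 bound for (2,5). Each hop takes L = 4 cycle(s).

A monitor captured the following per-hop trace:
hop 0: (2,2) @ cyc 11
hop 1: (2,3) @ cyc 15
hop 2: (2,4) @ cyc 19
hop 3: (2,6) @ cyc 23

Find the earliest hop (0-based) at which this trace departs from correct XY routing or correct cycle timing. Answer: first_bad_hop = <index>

[1] (+0,+1) / 4c ⇒ ok
[2] (+0,+1) / 4c ⇒ ok
[3] (+0,+2) / 4c ⇒ BAD: non-unit step

first_bad_hop = 3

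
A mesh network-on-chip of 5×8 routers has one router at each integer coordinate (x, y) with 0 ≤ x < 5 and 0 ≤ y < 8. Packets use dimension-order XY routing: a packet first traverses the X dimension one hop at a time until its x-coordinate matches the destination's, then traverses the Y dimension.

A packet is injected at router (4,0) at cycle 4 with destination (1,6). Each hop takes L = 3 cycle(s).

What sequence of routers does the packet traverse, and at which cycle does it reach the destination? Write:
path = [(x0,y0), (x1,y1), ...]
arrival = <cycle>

src (4,0)  cyc=4
W→(3,0)  cyc=7
W→(2,0)  cyc=10
W→(1,0)  cyc=13
N→(1,1)  cyc=16
N→(1,2)  cyc=19
N→(1,3)  cyc=22
N→(1,4)  cyc=25
N→(1,5)  cyc=28
N→(1,6)  cyc=31

path = [(4,0), (3,0), (2,0), (1,0), (1,1), (1,2), (1,3), (1,4), (1,5), (1,6)]
arrival = 31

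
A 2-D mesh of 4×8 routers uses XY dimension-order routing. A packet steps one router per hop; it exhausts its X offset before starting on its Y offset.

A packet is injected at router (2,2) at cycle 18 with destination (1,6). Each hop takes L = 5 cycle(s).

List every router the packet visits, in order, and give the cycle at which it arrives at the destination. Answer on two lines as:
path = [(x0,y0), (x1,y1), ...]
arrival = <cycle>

path = [(2,2), (1,2), (1,3), (1,4), (1,5), (1,6)]
arrival = 43

hop 0: (2,2) @ cyc 18
hop 1: (1,2) @ cyc 23  [W]
hop 2: (1,3) @ cyc 28  [N]
hop 3: (1,4) @ cyc 33  [N]
hop 4: (1,5) @ cyc 38  [N]
hop 5: (1,6) @ cyc 43  [N]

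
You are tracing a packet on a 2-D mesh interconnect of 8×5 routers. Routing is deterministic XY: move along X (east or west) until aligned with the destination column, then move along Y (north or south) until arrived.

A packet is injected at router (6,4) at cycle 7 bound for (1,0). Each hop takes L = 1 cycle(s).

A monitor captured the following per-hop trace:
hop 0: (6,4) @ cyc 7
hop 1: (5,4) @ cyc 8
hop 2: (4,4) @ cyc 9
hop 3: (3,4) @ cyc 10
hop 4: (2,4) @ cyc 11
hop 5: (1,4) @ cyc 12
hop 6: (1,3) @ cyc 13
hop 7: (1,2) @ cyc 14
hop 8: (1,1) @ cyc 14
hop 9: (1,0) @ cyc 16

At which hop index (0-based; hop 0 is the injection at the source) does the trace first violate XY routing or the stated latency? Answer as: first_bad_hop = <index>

first_bad_hop = 8

hop 1: step (-1,+0), +1 cyc — ok
hop 2: step (-1,+0), +1 cyc — ok
hop 3: step (-1,+0), +1 cyc — ok
hop 4: step (-1,+0), +1 cyc — ok
hop 5: step (-1,+0), +1 cyc — ok
hop 6: step (+0,-1), +1 cyc — ok
hop 7: step (+0,-1), +1 cyc — ok
hop 8: step (+0,-1), +0 cyc — BAD: Δcyc=0≠L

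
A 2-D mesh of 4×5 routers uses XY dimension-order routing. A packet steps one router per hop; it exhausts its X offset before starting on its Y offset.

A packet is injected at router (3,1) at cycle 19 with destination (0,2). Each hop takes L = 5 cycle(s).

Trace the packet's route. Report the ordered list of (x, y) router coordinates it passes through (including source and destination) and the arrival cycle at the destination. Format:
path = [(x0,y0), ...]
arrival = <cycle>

path = [(3,1), (2,1), (1,1), (0,1), (0,2)]
arrival = 39

t=19: at (3,1)
t=24: at (2,1) after W
t=29: at (1,1) after W
t=34: at (0,1) after W
t=39: at (0,2) after N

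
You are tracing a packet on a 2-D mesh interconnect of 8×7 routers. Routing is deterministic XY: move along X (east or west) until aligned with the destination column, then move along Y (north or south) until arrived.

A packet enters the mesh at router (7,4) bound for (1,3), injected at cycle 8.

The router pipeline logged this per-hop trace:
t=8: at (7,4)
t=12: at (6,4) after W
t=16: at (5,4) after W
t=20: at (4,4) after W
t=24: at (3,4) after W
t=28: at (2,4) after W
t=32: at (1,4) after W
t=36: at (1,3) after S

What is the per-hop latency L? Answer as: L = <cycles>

cyc[1] − cyc[0] = 12 − 8 = 4.
One hop costs L cycles, so L = 4.

L = 4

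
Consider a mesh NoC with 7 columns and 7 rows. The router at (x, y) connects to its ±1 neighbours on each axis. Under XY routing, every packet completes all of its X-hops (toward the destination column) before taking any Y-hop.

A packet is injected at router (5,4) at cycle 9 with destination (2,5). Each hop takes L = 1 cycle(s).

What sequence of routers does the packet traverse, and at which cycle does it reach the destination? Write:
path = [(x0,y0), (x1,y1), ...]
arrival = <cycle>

#0 — 5,4 | c9
#1 — 4,4 | c10 | W
#2 — 3,4 | c11 | W
#3 — 2,4 | c12 | W
#4 — 2,5 | c13 | N

path = [(5,4), (4,4), (3,4), (2,4), (2,5)]
arrival = 13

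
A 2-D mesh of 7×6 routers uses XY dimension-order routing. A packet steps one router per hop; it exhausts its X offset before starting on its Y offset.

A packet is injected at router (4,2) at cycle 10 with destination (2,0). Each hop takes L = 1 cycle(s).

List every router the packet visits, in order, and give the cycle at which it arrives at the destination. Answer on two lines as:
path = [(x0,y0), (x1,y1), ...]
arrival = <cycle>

src (4,2)  cyc=10
W→(3,2)  cyc=11
W→(2,2)  cyc=12
S→(2,1)  cyc=13
S→(2,0)  cyc=14

path = [(4,2), (3,2), (2,2), (2,1), (2,0)]
arrival = 14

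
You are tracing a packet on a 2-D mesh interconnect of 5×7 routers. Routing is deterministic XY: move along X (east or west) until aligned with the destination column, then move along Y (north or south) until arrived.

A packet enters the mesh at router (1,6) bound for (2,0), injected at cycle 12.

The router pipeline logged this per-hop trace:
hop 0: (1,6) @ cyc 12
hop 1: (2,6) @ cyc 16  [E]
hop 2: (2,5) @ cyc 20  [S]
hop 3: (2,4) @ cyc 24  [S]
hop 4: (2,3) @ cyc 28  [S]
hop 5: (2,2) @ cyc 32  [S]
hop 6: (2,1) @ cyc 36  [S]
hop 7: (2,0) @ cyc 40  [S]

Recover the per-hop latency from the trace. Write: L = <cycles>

cyc[1] − cyc[0] = 16 − 12 = 4.
That increment is L by definition: L = 4.

L = 4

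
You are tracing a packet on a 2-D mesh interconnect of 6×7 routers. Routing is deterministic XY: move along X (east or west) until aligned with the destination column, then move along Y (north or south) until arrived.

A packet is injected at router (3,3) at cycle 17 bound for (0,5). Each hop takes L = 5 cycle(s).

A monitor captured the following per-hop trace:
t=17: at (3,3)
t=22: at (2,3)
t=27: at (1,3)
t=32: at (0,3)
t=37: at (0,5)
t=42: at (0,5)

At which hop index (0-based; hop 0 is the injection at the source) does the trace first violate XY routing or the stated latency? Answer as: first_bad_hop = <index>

hop 1: step (-1,+0), +5 cyc — ok
hop 2: step (-1,+0), +5 cyc — ok
hop 3: step (-1,+0), +5 cyc — ok
hop 4: step (+0,+2), +5 cyc — BAD: non-unit step

first_bad_hop = 4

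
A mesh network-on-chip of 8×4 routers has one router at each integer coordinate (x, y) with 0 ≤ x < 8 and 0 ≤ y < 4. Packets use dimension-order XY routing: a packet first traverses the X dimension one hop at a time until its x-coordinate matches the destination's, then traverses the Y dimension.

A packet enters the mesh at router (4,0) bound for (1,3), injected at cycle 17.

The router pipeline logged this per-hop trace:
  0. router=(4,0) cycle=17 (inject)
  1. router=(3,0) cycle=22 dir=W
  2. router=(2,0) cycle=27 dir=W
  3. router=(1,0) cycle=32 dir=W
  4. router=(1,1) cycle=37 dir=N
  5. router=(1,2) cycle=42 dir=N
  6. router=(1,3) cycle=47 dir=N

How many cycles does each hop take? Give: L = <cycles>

L = 5

From hop 0 (17) to hop 1 (22): +5 cycles.
Per-hop latency L = Δcyc = 5.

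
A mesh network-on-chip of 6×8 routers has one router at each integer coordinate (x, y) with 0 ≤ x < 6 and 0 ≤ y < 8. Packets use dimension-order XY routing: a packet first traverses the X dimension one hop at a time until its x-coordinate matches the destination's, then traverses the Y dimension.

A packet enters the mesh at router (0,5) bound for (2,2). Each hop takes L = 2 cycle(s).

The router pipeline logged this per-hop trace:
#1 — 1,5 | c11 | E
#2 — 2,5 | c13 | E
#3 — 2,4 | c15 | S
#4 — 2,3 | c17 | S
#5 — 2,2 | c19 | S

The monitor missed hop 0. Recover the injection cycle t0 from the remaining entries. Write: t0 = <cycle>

cyc[1] = 11 and cyc[k] = t0 + k·L for every k.
So t0 = 11 − 1·2 = 9.

t0 = 9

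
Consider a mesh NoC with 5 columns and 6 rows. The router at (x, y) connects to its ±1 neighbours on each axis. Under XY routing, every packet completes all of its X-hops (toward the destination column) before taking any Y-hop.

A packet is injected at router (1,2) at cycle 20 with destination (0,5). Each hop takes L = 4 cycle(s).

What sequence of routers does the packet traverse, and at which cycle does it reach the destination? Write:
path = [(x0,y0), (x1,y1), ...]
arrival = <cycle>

  0. router=(1,2) cycle=20 (inject)
  1. router=(0,2) cycle=24 dir=W
  2. router=(0,3) cycle=28 dir=N
  3. router=(0,4) cycle=32 dir=N
  4. router=(0,5) cycle=36 dir=N

path = [(1,2), (0,2), (0,3), (0,4), (0,5)]
arrival = 36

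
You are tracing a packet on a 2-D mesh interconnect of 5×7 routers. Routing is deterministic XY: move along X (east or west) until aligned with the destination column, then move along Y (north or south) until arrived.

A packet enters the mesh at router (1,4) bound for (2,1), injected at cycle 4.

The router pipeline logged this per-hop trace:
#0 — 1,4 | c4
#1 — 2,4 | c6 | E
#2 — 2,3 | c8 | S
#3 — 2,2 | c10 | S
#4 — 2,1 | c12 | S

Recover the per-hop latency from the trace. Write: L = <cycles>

L = 2

From hop 0 (4) to hop 1 (6): +2 cycles.
One hop costs L cycles, so L = 2.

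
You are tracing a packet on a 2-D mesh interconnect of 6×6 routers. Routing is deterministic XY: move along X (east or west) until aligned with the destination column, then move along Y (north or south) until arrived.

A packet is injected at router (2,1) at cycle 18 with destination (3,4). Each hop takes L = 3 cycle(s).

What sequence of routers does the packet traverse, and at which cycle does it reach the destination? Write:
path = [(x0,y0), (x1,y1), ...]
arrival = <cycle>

  0. router=(2,1) cycle=18 (inject)
  1. router=(3,1) cycle=21 dir=E
  2. router=(3,2) cycle=24 dir=N
  3. router=(3,3) cycle=27 dir=N
  4. router=(3,4) cycle=30 dir=N

path = [(2,1), (3,1), (3,2), (3,3), (3,4)]
arrival = 30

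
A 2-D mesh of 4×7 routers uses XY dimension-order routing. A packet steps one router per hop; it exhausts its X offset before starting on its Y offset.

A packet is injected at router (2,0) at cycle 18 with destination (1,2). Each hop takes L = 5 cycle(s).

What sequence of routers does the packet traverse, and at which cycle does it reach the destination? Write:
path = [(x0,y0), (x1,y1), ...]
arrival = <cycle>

[0] x=2 y=0 t=18
[1] x=1 y=0 t=23 →W
[2] x=1 y=1 t=28 →N
[3] x=1 y=2 t=33 →N

path = [(2,0), (1,0), (1,1), (1,2)]
arrival = 33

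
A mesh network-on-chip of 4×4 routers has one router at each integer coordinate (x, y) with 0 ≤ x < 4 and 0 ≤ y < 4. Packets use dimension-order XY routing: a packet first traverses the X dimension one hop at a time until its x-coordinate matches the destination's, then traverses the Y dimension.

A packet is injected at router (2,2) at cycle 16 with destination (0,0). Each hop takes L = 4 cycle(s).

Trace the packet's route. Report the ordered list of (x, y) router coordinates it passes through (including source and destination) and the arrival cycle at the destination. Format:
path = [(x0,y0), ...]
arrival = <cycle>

path = [(2,2), (1,2), (0,2), (0,1), (0,0)]
arrival = 32

  0. router=(2,2) cycle=16 (inject)
  1. router=(1,2) cycle=20 dir=W
  2. router=(0,2) cycle=24 dir=W
  3. router=(0,1) cycle=28 dir=S
  4. router=(0,0) cycle=32 dir=S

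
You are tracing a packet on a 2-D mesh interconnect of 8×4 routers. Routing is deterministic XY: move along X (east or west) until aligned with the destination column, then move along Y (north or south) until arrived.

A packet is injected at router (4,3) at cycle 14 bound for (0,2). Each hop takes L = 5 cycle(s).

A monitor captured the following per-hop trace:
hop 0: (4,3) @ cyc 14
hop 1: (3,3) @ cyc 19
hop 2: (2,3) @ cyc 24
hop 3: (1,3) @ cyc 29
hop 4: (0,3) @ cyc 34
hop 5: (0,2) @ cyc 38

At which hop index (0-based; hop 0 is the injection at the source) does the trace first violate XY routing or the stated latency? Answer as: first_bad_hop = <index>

first_bad_hop = 5

hop 1: step (-1,+0), +5 cyc — ok
hop 2: step (-1,+0), +5 cyc — ok
hop 3: step (-1,+0), +5 cyc — ok
hop 4: step (-1,+0), +5 cyc — ok
hop 5: step (+0,-1), +4 cyc — BAD: Δcyc=4≠L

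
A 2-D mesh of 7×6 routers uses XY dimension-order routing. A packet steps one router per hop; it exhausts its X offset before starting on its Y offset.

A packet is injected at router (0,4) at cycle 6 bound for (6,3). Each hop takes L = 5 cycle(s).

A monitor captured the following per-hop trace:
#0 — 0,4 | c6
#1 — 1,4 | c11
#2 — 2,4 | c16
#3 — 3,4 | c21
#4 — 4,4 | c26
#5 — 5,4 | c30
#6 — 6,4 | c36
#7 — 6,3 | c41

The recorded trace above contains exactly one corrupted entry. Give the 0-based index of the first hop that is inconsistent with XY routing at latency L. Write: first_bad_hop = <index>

[1] (+1,+0) / 5c ⇒ ok
[2] (+1,+0) / 5c ⇒ ok
[3] (+1,+0) / 5c ⇒ ok
[4] (+1,+0) / 5c ⇒ ok
[5] (+1,+0) / 4c ⇒ BAD: Δcyc=4≠L

first_bad_hop = 5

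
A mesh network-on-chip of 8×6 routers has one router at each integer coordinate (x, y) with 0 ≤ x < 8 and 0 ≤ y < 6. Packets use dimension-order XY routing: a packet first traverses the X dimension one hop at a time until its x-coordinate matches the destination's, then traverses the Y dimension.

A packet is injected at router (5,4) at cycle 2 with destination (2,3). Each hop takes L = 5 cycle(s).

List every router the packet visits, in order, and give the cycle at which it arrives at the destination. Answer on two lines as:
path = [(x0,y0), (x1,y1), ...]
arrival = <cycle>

path = [(5,4), (4,4), (3,4), (2,4), (2,3)]
arrival = 22

[0] x=5 y=4 t=2
[1] x=4 y=4 t=7 →W
[2] x=3 y=4 t=12 →W
[3] x=2 y=4 t=17 →W
[4] x=2 y=3 t=22 →S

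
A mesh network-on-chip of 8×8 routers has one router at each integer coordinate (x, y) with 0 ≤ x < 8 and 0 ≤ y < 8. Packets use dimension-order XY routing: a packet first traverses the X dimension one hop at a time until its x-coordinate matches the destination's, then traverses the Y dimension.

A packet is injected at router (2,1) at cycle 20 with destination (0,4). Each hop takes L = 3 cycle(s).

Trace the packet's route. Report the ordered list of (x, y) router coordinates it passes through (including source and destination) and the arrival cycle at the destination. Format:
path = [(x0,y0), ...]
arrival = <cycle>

path = [(2,1), (1,1), (0,1), (0,2), (0,3), (0,4)]
arrival = 35

t=20: at (2,1)
t=23: at (1,1) after W
t=26: at (0,1) after W
t=29: at (0,2) after N
t=32: at (0,3) after N
t=35: at (0,4) after N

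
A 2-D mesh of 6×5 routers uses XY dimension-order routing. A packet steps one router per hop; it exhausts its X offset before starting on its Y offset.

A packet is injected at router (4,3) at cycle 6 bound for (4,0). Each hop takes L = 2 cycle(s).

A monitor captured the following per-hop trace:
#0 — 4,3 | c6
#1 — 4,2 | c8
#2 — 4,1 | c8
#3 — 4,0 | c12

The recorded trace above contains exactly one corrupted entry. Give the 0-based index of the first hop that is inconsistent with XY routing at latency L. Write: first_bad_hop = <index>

[1] (+0,-1) / 2c ⇒ ok
[2] (+0,-1) / 0c ⇒ BAD: Δcyc=0≠L

first_bad_hop = 2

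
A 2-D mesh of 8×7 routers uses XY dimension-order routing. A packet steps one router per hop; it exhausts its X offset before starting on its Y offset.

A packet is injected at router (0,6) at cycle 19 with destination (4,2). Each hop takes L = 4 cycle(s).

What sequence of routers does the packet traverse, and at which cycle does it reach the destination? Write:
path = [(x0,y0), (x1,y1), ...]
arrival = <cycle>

  0. router=(0,6) cycle=19 (inject)
  1. router=(1,6) cycle=23 dir=E
  2. router=(2,6) cycle=27 dir=E
  3. router=(3,6) cycle=31 dir=E
  4. router=(4,6) cycle=35 dir=E
  5. router=(4,5) cycle=39 dir=S
  6. router=(4,4) cycle=43 dir=S
  7. router=(4,3) cycle=47 dir=S
  8. router=(4,2) cycle=51 dir=S

path = [(0,6), (1,6), (2,6), (3,6), (4,6), (4,5), (4,4), (4,3), (4,2)]
arrival = 51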